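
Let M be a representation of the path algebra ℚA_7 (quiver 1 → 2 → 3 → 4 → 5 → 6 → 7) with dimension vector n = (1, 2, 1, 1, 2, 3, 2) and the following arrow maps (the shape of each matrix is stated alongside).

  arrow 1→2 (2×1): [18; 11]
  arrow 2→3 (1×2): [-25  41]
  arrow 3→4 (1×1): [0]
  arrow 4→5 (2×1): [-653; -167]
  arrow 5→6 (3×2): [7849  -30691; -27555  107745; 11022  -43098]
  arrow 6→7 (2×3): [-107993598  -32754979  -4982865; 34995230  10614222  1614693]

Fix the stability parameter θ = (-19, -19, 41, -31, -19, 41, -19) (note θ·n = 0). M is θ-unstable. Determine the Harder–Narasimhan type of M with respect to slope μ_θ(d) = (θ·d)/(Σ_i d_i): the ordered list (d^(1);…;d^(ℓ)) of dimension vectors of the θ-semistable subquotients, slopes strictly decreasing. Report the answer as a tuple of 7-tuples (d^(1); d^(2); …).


Interval decomposition of M: I[1,3], I[2,2], I[4,5], I[5,7], I[6,6], I[6,7].
HN type (ℓ=4): μ^(1)=41; μ^(2)=11; μ^(3)=-19; μ^(4)=-31

((0, 0, 1, 0, 0, 1, 0); (0, 0, 0, 0, 0, 2, 2); (1, 2, 0, 0, 2, 0, 0); (0, 0, 0, 1, 0, 0, 0))


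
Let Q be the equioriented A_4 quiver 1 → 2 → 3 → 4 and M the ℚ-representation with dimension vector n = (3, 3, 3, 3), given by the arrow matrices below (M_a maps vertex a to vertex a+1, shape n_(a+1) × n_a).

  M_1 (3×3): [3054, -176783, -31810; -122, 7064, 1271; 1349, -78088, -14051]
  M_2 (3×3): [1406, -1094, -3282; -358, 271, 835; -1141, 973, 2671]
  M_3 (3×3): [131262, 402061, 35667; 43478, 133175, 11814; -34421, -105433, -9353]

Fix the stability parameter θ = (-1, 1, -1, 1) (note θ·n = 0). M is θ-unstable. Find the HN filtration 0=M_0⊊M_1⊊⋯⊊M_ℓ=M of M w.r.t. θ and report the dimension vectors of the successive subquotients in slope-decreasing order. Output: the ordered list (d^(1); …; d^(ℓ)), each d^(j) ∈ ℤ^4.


Barcode: M ≅ I[1,2], I[1,4]^2, I[3,4]. HN layers by μ_θ (3 steps, strictly decreasing):
  μ^(1)=1; μ^(2)=0; μ^(3)=-1

((0, 1, 0, 3); (0, 2, 2, 0); (3, 0, 1, 0))


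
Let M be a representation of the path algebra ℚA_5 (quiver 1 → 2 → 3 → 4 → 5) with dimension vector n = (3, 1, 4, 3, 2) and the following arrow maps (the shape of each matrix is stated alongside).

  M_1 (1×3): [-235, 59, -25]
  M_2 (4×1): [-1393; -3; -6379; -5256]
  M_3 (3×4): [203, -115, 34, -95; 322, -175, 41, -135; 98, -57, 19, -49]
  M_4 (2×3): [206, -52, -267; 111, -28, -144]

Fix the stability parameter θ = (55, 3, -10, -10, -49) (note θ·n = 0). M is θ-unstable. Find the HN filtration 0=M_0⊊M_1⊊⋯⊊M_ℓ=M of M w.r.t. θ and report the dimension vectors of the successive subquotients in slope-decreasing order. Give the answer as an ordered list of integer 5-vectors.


Via rank(M_{q-1}∘⋯∘M_p): M ≅ I[1,1]^2, I[1,3], I[3,3], I[3,5]^2, I[4,4].
μ_θ-semistable layers: μ^(1)=55; μ^(2)=16; μ^(3)=-10; μ^(4)=-23

((2, 0, 0, 0, 0); (1, 1, 1, 0, 0); (0, 0, 1, 1, 0); (0, 0, 2, 2, 2))


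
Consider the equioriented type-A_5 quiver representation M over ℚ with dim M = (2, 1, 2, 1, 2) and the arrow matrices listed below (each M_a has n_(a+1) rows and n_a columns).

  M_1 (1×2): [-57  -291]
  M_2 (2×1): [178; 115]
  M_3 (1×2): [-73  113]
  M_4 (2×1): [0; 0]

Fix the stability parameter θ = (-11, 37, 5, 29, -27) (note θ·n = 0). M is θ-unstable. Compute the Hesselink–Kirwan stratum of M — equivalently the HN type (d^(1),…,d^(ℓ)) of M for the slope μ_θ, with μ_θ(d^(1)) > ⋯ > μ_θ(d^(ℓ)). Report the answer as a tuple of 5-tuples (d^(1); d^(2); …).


Barcode: M ≅ I[1,1], I[1,4], I[3,3], I[5,5]^2. HN layers by μ_θ (5 steps, strictly decreasing):
  μ^(1)=29; μ^(2)=21; μ^(3)=5; μ^(4)=-11; μ^(5)=-27

((0, 0, 0, 1, 0); (0, 1, 1, 0, 0); (0, 0, 1, 0, 0); (2, 0, 0, 0, 0); (0, 0, 0, 0, 2))


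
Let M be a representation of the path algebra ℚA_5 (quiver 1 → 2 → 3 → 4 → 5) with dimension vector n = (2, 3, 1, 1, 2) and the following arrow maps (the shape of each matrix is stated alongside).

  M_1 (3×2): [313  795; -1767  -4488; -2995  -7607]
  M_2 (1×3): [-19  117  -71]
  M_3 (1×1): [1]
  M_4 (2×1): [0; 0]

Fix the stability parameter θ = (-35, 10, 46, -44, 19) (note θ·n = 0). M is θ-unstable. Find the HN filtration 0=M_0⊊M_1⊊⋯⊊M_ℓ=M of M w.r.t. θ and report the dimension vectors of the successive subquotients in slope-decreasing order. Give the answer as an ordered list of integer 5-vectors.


Barcode: M ≅ I[1,2], I[1,4], I[2,2], I[5,5]^2. HN layers by μ_θ (4 steps, strictly decreasing):
  μ^(1)=19; μ^(2)=10; μ^(3)=4; μ^(4)=-35

((0, 0, 0, 0, 2); (0, 2, 0, 0, 0); (0, 1, 1, 1, 0); (2, 0, 0, 0, 0))


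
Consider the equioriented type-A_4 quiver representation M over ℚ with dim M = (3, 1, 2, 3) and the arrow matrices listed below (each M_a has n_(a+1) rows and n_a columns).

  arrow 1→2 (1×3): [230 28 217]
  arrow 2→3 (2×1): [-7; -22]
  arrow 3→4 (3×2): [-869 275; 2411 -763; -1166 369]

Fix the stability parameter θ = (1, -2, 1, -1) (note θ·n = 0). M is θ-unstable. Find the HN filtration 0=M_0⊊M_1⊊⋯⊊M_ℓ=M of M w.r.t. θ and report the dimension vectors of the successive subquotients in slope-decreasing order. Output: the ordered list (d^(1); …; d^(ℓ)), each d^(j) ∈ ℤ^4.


Via rank(M_{q-1}∘⋯∘M_p): M ≅ I[1,1]^2, I[1,4], I[3,4], I[4,4].
μ_θ-semistable layers: μ^(1)=1; μ^(2)=0; μ^(3)=-1/2; μ^(4)=-1

((2, 0, 0, 0); (0, 0, 2, 2); (1, 1, 0, 0); (0, 0, 0, 1))


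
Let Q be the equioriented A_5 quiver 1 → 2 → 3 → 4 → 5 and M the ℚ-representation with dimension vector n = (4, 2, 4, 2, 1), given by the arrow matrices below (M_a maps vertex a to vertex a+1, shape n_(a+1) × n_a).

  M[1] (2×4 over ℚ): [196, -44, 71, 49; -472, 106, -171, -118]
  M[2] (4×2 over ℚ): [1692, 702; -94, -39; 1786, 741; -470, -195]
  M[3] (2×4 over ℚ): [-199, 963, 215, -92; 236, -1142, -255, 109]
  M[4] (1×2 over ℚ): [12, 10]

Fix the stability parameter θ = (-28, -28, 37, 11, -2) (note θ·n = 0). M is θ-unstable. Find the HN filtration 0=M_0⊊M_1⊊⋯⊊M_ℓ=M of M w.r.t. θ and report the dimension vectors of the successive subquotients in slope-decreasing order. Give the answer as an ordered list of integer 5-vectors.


Via rank(M_{q-1}∘⋯∘M_p): M ≅ I[1,1]^2, I[1,2], I[1,3], I[3,3], I[3,4], I[3,5].
μ_θ-semistable layers: μ^(1)=37; μ^(2)=24; μ^(3)=46/3; μ^(4)=-28

((0, 0, 2, 0, 0); (0, 0, 1, 1, 0); (0, 0, 1, 1, 1); (4, 2, 0, 0, 0))


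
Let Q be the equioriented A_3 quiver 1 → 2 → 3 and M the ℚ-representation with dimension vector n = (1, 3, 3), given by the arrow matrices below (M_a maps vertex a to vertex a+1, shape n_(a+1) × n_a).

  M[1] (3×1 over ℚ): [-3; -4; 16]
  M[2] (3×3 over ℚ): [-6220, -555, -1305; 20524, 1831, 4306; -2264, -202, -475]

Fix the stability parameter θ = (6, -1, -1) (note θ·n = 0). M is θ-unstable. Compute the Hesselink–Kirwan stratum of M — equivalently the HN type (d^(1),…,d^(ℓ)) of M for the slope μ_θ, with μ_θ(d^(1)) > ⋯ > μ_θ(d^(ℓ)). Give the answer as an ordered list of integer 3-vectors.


Barcode: M ≅ I[1,2], I[2,3]^2, I[3,3]. HN layers by μ_θ (2 steps, strictly decreasing):
  μ^(1)=5/2; μ^(2)=-1

((1, 1, 0); (0, 2, 3))


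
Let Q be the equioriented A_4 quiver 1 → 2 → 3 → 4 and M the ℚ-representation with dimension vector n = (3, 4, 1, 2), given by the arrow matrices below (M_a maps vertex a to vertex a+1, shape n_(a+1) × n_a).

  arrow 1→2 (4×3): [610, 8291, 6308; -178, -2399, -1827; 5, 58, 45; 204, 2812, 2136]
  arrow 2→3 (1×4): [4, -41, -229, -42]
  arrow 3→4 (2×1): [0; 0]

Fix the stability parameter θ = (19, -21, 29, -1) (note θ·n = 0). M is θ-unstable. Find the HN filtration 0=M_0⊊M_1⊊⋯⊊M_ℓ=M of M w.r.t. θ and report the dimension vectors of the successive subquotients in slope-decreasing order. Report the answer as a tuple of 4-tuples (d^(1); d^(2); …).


Barcode: M ≅ I[1,2]^2, I[1,3], I[2,2], I[4,4]^2. HN layers by μ_θ (3 steps, strictly decreasing):
  μ^(1)=29; μ^(2)=-1; μ^(3)=-21

((0, 0, 1, 0); (3, 3, 0, 2); (0, 1, 0, 0))


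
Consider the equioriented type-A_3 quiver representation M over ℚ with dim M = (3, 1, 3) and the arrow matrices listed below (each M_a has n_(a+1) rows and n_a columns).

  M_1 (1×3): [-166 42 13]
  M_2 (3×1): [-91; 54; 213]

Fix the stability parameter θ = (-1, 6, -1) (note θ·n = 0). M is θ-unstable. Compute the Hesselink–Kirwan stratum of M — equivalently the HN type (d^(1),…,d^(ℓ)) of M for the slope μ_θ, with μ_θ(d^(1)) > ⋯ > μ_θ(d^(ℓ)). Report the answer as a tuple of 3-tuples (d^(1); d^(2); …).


Barcode: M ≅ I[1,1]^2, I[1,3], I[3,3]^2. HN layers by μ_θ (2 steps, strictly decreasing):
  μ^(1)=5/2; μ^(2)=-1

((0, 1, 1); (3, 0, 2))


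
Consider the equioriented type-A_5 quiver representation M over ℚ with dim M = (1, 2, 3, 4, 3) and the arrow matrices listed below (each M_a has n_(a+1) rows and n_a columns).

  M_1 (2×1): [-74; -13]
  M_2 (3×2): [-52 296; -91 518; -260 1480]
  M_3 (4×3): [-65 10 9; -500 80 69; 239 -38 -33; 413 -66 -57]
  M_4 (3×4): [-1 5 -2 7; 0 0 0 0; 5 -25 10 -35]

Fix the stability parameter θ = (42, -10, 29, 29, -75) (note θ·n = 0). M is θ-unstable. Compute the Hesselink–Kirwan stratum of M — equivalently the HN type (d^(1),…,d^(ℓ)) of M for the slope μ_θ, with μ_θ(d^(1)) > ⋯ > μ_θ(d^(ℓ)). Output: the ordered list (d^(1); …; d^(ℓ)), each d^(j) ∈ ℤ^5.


Via rank(M_{q-1}∘⋯∘M_p): M ≅ I[1,2], I[2,4], I[3,3], I[3,5], I[4,4]^2, I[5,5]^2.
μ_θ-semistable layers: μ^(1)=29; μ^(2)=16; μ^(3)=-17/3; μ^(4)=-10; μ^(5)=-75

((0, 0, 2, 3, 0); (1, 1, 0, 0, 0); (0, 0, 1, 1, 1); (0, 1, 0, 0, 0); (0, 0, 0, 0, 2))


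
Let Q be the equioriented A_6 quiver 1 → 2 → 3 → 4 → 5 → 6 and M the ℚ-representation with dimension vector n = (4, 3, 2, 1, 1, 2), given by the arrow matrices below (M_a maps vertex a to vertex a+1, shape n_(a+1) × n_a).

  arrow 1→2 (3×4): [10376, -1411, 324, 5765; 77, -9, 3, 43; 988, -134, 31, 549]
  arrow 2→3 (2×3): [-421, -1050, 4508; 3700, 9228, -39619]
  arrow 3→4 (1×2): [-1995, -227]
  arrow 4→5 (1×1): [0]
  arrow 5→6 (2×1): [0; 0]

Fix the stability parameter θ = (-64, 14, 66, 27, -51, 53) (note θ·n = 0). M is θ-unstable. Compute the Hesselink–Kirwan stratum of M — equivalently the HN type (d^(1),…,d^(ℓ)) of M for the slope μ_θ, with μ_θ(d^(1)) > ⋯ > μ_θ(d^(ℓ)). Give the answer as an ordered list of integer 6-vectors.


Barcode: M ≅ I[1,1], I[1,2], I[1,3], I[1,4], I[5,5], I[6,6]^2. HN layers by μ_θ (6 steps, strictly decreasing):
  μ^(1)=66; μ^(2)=53; μ^(3)=93/2; μ^(4)=14; μ^(5)=-51; μ^(6)=-64

((0, 0, 1, 0, 0, 0); (0, 0, 0, 0, 0, 2); (0, 0, 1, 1, 0, 0); (0, 3, 0, 0, 0, 0); (0, 0, 0, 0, 1, 0); (4, 0, 0, 0, 0, 0))


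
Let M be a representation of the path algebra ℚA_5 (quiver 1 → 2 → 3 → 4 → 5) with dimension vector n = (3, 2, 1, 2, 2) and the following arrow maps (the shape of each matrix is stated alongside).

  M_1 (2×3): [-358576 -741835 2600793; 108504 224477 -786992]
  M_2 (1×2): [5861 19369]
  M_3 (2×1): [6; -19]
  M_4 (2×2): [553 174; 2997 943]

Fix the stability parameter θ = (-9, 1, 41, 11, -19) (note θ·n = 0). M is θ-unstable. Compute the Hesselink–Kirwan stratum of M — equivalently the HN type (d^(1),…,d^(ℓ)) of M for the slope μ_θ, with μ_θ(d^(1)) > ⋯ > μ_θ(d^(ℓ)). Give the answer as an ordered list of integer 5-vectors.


Interval decomposition of M: I[1,1], I[1,2], I[1,5], I[4,5].
HN type (ℓ=4): μ^(1)=11; μ^(2)=1; μ^(3)=-4; μ^(4)=-9

((0, 0, 1, 1, 1); (0, 2, 0, 0, 0); (0, 0, 0, 1, 1); (3, 0, 0, 0, 0))


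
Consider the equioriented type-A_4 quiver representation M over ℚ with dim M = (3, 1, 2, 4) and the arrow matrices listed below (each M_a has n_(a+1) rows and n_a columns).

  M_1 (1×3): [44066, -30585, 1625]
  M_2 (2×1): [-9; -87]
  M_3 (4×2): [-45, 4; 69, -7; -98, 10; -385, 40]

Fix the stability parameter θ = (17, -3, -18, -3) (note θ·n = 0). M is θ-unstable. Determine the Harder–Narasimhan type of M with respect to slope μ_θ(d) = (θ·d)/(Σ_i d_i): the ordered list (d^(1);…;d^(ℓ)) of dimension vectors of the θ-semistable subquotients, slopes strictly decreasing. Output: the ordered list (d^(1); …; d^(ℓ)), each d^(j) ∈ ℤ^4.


Via rank(M_{q-1}∘⋯∘M_p): M ≅ I[1,1]^2, I[1,4], I[3,4], I[4,4]^2.
μ_θ-semistable layers: μ^(1)=17; μ^(2)=-7/4; μ^(3)=-3; μ^(4)=-18

((2, 0, 0, 0); (1, 1, 1, 1); (0, 0, 0, 3); (0, 0, 1, 0))


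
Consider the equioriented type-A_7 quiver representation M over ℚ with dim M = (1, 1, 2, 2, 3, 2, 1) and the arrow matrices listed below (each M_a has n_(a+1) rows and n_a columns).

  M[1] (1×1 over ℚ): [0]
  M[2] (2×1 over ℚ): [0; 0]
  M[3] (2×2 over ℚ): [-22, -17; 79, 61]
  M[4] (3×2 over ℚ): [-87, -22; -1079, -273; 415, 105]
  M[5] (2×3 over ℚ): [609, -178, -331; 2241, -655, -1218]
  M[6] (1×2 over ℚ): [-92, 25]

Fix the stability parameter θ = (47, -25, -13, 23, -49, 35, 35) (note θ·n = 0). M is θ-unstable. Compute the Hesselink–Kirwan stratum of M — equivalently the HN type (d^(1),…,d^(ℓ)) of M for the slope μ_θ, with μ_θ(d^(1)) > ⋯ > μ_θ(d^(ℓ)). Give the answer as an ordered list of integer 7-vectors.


Barcode: M ≅ I[1,1], I[2,2], I[3,6], I[3,7], I[5,5]. HN layers by μ_θ (5 steps, strictly decreasing):
  μ^(1)=47; μ^(2)=35; μ^(3)=-13; μ^(4)=-25; μ^(5)=-49

((1, 0, 0, 0, 0, 0, 0); (0, 0, 0, 0, 0, 2, 1); (0, 0, 2, 2, 2, 0, 0); (0, 1, 0, 0, 0, 0, 0); (0, 0, 0, 0, 1, 0, 0))


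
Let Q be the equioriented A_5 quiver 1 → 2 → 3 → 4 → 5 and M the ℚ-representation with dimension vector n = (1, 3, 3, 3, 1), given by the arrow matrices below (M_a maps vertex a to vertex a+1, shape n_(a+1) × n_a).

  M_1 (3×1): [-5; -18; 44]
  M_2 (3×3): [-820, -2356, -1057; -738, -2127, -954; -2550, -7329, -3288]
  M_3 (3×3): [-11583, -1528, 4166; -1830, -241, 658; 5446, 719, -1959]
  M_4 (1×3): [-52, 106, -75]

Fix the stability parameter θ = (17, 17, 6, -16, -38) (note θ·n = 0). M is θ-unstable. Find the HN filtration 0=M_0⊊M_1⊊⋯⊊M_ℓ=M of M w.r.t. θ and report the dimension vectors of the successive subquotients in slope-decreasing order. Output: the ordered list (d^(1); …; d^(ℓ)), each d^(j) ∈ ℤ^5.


Barcode: M ≅ I[1,2], I[2,4]^2, I[3,5]. HN layers by μ_θ (3 steps, strictly decreasing):
  μ^(1)=17; μ^(2)=7/3; μ^(3)=-16

((1, 1, 0, 0, 0); (0, 2, 2, 2, 0); (0, 0, 1, 1, 1))


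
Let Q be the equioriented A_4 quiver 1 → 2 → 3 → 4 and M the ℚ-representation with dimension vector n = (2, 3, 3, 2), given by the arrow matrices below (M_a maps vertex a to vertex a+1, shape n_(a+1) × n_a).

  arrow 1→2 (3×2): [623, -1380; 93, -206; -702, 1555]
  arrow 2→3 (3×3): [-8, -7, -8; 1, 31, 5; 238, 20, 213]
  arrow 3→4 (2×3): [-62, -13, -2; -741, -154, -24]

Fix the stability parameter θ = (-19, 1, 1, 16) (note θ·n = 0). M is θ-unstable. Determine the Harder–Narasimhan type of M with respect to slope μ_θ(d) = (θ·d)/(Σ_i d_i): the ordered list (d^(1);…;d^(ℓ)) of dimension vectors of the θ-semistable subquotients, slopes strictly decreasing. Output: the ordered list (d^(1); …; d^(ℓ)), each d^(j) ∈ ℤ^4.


Interval decomposition of M: I[1,4]^2, I[2,3].
HN type (ℓ=3): μ^(1)=16; μ^(2)=1; μ^(3)=-19

((0, 0, 0, 2); (0, 3, 3, 0); (2, 0, 0, 0))


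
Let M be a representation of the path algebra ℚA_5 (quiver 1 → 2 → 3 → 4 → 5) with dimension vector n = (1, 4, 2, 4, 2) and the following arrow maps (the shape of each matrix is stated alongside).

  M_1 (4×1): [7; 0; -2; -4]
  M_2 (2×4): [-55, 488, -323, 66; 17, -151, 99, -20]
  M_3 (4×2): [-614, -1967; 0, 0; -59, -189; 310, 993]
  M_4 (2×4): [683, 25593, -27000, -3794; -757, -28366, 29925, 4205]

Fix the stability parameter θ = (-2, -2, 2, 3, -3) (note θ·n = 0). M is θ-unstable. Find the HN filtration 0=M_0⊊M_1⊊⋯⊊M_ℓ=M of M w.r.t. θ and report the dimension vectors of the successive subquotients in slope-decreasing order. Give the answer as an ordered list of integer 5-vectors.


Via rank(M_{q-1}∘⋯∘M_p): M ≅ I[1,5], I[2,2]^2, I[2,5], I[4,4]^2.
μ_θ-semistable layers: μ^(1)=3; μ^(2)=2/3; μ^(3)=-2

((0, 0, 0, 2, 0); (0, 0, 2, 2, 2); (1, 4, 0, 0, 0))


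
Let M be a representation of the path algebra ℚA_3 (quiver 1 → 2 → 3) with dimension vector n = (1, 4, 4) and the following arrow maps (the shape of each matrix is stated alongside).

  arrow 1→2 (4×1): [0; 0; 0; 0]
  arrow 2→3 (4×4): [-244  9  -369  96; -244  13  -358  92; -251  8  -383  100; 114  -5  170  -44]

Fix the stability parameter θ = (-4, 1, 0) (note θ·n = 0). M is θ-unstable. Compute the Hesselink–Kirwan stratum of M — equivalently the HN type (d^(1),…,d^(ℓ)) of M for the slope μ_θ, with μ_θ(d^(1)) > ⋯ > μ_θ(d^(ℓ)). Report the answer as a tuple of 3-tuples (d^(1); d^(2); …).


Interval decomposition of M: I[1,1], I[2,2], I[2,3]^3, I[3,3].
HN type (ℓ=4): μ^(1)=1; μ^(2)=1/2; μ^(3)=0; μ^(4)=-4

((0, 1, 0); (0, 3, 3); (0, 0, 1); (1, 0, 0))


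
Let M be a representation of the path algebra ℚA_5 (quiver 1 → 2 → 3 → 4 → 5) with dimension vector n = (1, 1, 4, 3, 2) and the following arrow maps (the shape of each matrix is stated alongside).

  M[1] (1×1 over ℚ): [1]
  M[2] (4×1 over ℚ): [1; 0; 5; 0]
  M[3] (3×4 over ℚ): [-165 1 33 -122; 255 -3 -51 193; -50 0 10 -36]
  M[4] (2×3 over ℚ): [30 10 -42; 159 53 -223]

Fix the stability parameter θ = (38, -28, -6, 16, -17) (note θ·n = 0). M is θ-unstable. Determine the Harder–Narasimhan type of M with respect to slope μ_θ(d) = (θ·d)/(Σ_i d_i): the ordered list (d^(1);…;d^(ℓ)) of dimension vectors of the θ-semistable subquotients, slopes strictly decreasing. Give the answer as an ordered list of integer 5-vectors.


Via rank(M_{q-1}∘⋯∘M_p): M ≅ I[1,3], I[3,4], I[3,5]^2.
μ_θ-semistable layers: μ^(1)=16; μ^(2)=4/3; μ^(3)=-1/2; μ^(4)=-6

((0, 0, 0, 1, 0); (1, 1, 1, 0, 0); (0, 0, 0, 2, 2); (0, 0, 3, 0, 0))


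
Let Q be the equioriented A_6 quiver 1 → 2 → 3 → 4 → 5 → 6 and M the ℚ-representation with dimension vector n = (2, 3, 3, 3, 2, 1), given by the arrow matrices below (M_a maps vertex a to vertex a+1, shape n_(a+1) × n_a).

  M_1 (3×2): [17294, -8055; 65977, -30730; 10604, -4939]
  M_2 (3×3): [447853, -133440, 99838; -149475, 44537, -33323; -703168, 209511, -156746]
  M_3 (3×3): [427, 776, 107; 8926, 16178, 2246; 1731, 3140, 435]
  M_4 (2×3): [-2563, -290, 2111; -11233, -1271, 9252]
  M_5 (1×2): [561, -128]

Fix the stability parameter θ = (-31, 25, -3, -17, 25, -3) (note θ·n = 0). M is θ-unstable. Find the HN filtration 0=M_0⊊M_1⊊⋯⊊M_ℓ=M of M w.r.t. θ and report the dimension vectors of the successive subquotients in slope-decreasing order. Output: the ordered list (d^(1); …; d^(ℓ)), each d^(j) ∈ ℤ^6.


Interval decomposition of M: I[1,4], I[1,5], I[2,3], I[4,6].
HN type (ℓ=5): μ^(1)=25; μ^(2)=11; μ^(3)=5/3; μ^(4)=-17; μ^(5)=-31

((0, 0, 0, 0, 1, 0); (0, 1, 1, 0, 1, 1); (0, 2, 2, 2, 0, 0); (0, 0, 0, 1, 0, 0); (2, 0, 0, 0, 0, 0))


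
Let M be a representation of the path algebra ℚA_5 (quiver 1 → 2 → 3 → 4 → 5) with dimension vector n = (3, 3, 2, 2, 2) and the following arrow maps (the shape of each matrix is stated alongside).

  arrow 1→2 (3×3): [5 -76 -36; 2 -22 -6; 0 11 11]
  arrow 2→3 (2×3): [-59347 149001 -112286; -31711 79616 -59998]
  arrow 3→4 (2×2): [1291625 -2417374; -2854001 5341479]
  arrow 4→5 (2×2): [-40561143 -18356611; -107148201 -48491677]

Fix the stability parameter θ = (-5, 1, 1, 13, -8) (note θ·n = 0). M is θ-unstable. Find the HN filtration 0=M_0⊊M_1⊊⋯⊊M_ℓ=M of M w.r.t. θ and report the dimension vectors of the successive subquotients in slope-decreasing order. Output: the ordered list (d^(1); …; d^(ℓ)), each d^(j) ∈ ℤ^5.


Interval decomposition of M: I[1,1], I[1,4], I[1,5], I[2,2], I[5,5].
HN type (ℓ=5): μ^(1)=13; μ^(2)=5/2; μ^(3)=1; μ^(4)=-5; μ^(5)=-8

((0, 0, 0, 1, 0); (0, 0, 0, 1, 1); (0, 3, 2, 0, 0); (3, 0, 0, 0, 0); (0, 0, 0, 0, 1))


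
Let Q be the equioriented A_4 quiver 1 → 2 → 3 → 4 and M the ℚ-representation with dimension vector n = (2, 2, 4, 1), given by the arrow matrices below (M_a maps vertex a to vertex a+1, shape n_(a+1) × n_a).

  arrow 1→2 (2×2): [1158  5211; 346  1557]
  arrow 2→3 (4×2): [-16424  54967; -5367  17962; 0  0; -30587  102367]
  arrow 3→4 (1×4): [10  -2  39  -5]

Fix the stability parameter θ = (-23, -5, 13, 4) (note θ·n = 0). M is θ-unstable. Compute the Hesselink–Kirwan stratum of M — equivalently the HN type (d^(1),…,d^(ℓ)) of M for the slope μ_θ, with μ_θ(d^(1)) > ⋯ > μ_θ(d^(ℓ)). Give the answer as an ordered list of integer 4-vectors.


Via rank(M_{q-1}∘⋯∘M_p): M ≅ I[1,1], I[1,4], I[2,3], I[3,3]^2.
μ_θ-semistable layers: μ^(1)=13; μ^(2)=17/2; μ^(3)=-5; μ^(4)=-23

((0, 0, 3, 0); (0, 0, 1, 1); (0, 2, 0, 0); (2, 0, 0, 0))


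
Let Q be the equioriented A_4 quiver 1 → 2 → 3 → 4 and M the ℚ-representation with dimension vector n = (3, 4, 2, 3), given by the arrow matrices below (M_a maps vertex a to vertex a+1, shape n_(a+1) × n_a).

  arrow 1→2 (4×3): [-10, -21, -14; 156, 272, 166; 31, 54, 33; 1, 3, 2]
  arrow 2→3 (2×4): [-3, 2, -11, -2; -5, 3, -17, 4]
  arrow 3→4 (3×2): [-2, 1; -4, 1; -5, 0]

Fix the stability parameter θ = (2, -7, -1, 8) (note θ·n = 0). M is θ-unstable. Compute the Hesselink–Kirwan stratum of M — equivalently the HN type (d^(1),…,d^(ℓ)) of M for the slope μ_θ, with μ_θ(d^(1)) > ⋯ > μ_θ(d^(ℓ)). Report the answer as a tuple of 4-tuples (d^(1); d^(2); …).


Via rank(M_{q-1}∘⋯∘M_p): M ≅ I[1,2], I[1,4]^2, I[2,2], I[4,4].
μ_θ-semistable layers: μ^(1)=8; μ^(2)=-1; μ^(3)=-5/2; μ^(4)=-7

((0, 0, 0, 3); (0, 0, 2, 0); (3, 3, 0, 0); (0, 1, 0, 0))


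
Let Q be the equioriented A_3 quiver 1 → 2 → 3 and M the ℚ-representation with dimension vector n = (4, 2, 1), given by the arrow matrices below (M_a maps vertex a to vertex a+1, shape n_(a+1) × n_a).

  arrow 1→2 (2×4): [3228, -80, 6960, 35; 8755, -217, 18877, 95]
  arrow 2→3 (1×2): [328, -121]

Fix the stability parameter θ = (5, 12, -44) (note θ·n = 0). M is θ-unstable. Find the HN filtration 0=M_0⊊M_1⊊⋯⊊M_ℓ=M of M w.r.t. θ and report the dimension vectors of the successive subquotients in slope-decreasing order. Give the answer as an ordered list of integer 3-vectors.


Via rank(M_{q-1}∘⋯∘M_p): M ≅ I[1,1]^2, I[1,2], I[1,3].
μ_θ-semistable layers: μ^(1)=12; μ^(2)=5; μ^(3)=-9

((0, 1, 0); (3, 0, 0); (1, 1, 1))


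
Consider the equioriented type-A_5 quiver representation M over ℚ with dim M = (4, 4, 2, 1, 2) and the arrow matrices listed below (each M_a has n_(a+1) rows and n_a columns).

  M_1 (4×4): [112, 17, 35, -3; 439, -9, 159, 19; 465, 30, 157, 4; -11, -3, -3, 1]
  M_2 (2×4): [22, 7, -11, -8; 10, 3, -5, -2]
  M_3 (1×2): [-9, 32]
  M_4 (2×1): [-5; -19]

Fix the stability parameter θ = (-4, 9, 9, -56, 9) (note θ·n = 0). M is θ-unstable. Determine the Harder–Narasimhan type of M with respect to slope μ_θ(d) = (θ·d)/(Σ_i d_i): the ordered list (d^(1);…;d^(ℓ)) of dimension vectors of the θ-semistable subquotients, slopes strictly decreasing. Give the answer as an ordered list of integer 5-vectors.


Interval decomposition of M: I[1,1], I[1,2], I[1,3], I[1,5], I[2,2], I[5,5].
HN type (ℓ=3): μ^(1)=9; μ^(2)=-4; μ^(3)=-21/2

((0, 3, 1, 0, 2); (3, 0, 0, 0, 0); (1, 1, 1, 1, 0))


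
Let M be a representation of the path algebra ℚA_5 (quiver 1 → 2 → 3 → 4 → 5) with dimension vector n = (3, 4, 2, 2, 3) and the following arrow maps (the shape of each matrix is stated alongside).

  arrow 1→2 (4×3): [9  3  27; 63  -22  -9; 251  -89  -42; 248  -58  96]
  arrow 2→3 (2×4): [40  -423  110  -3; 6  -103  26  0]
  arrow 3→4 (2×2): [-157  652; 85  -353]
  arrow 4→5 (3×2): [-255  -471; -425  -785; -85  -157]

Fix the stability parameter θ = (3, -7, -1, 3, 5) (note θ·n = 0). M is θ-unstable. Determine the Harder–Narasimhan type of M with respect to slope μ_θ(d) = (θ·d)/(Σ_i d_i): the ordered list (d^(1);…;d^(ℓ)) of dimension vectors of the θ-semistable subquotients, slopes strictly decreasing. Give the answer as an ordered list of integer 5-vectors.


Via rank(M_{q-1}∘⋯∘M_p): M ≅ I[1,2], I[1,4], I[1,5], I[2,2], I[5,5]^2.
μ_θ-semistable layers: μ^(1)=5; μ^(2)=3; μ^(3)=-1; μ^(4)=-2; μ^(5)=-7

((0, 0, 0, 0, 3); (0, 0, 0, 2, 0); (0, 0, 2, 0, 0); (3, 3, 0, 0, 0); (0, 1, 0, 0, 0))


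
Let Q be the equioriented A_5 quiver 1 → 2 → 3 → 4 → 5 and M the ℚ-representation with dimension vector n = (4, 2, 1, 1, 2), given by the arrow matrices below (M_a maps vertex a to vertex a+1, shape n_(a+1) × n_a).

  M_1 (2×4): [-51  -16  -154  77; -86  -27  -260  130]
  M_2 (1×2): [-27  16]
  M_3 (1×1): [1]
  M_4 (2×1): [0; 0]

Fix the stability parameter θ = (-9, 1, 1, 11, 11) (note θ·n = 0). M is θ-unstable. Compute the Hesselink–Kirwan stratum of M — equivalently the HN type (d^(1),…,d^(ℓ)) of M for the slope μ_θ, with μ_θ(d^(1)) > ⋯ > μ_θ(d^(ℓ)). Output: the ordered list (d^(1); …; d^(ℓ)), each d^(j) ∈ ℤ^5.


Barcode: M ≅ I[1,1]^2, I[1,2], I[1,4], I[5,5]^2. HN layers by μ_θ (3 steps, strictly decreasing):
  μ^(1)=11; μ^(2)=1; μ^(3)=-9

((0, 0, 0, 1, 2); (0, 2, 1, 0, 0); (4, 0, 0, 0, 0))


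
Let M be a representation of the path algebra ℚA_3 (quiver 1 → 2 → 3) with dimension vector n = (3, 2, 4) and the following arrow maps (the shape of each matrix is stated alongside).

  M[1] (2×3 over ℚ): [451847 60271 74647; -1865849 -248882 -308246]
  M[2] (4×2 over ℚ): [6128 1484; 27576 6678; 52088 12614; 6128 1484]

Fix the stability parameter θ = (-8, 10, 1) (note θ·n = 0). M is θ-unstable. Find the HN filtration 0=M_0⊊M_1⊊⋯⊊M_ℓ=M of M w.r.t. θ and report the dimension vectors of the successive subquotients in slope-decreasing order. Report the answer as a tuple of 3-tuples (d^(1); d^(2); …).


Via rank(M_{q-1}∘⋯∘M_p): M ≅ I[1,1], I[1,2], I[1,3], I[3,3]^3.
μ_θ-semistable layers: μ^(1)=10; μ^(2)=11/2; μ^(3)=1; μ^(4)=-8

((0, 1, 0); (0, 1, 1); (0, 0, 3); (3, 0, 0))


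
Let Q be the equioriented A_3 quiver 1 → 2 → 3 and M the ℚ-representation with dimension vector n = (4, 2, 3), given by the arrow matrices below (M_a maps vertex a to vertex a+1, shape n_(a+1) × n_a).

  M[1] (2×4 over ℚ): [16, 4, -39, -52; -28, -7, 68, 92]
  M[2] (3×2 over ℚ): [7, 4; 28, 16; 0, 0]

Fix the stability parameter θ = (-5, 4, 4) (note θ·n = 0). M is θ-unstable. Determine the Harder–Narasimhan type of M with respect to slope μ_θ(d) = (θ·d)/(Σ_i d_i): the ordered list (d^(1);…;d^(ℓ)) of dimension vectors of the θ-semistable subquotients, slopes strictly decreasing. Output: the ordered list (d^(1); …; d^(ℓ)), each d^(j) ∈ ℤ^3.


Interval decomposition of M: I[1,1]^2, I[1,2], I[1,3], I[3,3]^2.
HN type (ℓ=2): μ^(1)=4; μ^(2)=-5

((0, 2, 3); (4, 0, 0))


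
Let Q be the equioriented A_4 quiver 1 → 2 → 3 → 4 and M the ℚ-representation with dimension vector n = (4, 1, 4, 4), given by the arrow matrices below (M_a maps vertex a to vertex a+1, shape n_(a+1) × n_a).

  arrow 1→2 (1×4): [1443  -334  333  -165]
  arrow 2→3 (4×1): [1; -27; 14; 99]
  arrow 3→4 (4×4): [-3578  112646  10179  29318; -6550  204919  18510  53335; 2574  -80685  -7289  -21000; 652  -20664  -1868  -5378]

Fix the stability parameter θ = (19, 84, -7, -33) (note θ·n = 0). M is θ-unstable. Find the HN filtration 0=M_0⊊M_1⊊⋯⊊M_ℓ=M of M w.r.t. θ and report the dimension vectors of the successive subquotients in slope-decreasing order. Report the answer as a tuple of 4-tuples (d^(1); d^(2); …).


Interval decomposition of M: I[1,1]^3, I[1,4], I[3,3], I[3,4]^2, I[4,4].
HN type (ℓ=5): μ^(1)=19; μ^(2)=63/4; μ^(3)=-7; μ^(4)=-20; μ^(5)=-33

((3, 0, 0, 0); (1, 1, 1, 1); (0, 0, 1, 0); (0, 0, 2, 2); (0, 0, 0, 1))


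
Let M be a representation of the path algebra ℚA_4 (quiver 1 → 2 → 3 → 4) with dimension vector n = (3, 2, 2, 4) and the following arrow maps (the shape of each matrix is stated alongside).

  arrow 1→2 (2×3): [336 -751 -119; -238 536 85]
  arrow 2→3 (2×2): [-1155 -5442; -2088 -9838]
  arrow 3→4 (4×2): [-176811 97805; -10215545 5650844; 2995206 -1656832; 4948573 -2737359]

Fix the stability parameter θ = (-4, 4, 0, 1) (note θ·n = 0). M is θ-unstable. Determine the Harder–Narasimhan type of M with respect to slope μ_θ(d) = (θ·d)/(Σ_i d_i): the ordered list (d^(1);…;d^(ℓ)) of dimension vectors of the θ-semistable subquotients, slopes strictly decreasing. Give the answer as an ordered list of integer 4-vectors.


Via rank(M_{q-1}∘⋯∘M_p): M ≅ I[1,1], I[1,4]^2, I[4,4]^2.
μ_θ-semistable layers: μ^(1)=5/3; μ^(2)=1; μ^(3)=-4

((0, 2, 2, 2); (0, 0, 0, 2); (3, 0, 0, 0))


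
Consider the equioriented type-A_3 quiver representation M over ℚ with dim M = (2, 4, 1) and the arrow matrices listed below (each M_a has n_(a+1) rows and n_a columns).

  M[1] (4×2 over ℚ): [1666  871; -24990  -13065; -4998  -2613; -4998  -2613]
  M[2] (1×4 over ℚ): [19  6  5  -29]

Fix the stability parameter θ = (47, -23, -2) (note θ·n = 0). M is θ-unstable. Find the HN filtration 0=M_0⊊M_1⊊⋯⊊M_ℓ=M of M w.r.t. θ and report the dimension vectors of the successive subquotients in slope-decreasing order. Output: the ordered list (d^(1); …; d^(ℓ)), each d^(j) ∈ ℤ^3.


Via rank(M_{q-1}∘⋯∘M_p): M ≅ I[1,1], I[1,3], I[2,2]^3.
μ_θ-semistable layers: μ^(1)=47; μ^(2)=22/3; μ^(3)=-23

((1, 0, 0); (1, 1, 1); (0, 3, 0))


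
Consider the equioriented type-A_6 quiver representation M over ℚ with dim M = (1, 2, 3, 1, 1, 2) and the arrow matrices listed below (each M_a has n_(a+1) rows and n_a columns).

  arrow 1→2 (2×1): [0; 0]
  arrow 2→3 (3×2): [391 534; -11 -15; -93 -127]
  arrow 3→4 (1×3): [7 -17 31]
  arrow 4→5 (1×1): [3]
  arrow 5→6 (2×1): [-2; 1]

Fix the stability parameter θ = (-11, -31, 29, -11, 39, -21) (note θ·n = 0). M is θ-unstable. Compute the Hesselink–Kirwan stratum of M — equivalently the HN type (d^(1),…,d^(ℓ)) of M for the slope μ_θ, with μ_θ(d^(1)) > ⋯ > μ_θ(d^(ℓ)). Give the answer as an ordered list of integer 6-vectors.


Interval decomposition of M: I[1,1], I[2,3], I[2,6], I[3,3], I[6,6].
HN type (ℓ=5): μ^(1)=29; μ^(2)=9; μ^(3)=-11; μ^(4)=-21; μ^(5)=-31

((0, 0, 2, 0, 0, 0); (0, 0, 1, 1, 1, 1); (1, 0, 0, 0, 0, 0); (0, 0, 0, 0, 0, 1); (0, 2, 0, 0, 0, 0))


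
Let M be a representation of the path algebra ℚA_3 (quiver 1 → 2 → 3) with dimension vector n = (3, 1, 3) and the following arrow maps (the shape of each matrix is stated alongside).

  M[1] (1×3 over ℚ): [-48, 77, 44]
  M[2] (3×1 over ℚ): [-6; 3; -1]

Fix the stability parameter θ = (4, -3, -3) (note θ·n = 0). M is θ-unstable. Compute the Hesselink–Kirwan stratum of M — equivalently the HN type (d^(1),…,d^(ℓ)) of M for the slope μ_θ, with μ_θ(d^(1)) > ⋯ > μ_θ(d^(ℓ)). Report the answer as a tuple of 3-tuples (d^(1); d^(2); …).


Barcode: M ≅ I[1,1]^2, I[1,3], I[3,3]^2. HN layers by μ_θ (3 steps, strictly decreasing):
  μ^(1)=4; μ^(2)=-2/3; μ^(3)=-3

((2, 0, 0); (1, 1, 1); (0, 0, 2))


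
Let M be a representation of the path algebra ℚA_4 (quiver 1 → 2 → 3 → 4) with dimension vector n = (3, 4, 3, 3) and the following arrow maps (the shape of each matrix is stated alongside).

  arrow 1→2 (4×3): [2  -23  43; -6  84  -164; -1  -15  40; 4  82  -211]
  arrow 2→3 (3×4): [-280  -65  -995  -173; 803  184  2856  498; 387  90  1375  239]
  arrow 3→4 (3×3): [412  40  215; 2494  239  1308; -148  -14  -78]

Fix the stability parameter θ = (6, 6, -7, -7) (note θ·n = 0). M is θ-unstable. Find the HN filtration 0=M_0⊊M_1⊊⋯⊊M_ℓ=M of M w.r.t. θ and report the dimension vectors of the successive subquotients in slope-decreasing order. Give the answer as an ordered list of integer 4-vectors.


Interval decomposition of M: I[1,3], I[1,4]^2, I[2,2], I[4,4].
HN type (ℓ=4): μ^(1)=6; μ^(2)=5/3; μ^(3)=-1/2; μ^(4)=-7

((0, 1, 0, 0); (1, 1, 1, 0); (2, 2, 2, 2); (0, 0, 0, 1))


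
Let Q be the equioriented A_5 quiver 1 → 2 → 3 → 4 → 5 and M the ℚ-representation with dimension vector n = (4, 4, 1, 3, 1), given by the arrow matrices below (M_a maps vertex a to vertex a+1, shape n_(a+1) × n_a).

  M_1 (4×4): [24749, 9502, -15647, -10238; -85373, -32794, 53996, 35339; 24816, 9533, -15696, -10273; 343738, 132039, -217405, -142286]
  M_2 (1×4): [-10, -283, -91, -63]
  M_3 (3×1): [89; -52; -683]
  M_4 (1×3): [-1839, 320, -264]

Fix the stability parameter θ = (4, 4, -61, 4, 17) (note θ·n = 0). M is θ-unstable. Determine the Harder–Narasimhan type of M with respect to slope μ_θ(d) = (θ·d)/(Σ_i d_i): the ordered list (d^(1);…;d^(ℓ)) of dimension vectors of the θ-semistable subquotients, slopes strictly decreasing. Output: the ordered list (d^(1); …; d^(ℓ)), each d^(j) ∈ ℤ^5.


Interval decomposition of M: I[1,1], I[1,2]^2, I[1,5], I[2,2], I[4,4]^2.
HN type (ℓ=3): μ^(1)=17; μ^(2)=4; μ^(3)=-53/3

((0, 0, 0, 0, 1); (3, 3, 0, 3, 0); (1, 1, 1, 0, 0))


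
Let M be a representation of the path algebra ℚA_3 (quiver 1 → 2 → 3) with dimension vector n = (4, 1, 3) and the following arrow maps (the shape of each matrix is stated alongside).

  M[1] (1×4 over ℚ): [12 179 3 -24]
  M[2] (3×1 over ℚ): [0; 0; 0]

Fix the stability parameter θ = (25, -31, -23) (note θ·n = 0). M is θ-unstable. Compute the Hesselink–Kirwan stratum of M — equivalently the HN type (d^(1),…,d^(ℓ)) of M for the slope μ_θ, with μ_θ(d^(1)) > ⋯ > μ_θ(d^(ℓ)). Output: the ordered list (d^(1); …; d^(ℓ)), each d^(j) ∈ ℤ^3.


Barcode: M ≅ I[1,1]^3, I[1,2], I[3,3]^3. HN layers by μ_θ (3 steps, strictly decreasing):
  μ^(1)=25; μ^(2)=-3; μ^(3)=-23

((3, 0, 0); (1, 1, 0); (0, 0, 3))


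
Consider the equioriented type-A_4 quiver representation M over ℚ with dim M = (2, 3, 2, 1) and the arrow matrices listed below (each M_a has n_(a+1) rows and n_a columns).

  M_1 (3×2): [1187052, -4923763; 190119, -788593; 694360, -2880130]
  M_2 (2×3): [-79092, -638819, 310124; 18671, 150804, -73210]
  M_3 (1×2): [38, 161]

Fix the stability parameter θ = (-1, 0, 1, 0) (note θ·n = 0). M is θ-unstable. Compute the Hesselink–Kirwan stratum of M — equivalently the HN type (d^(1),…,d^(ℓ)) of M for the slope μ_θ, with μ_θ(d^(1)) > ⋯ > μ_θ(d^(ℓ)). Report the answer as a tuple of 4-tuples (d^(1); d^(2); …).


Barcode: M ≅ I[1,3], I[1,4], I[2,2]. HN layers by μ_θ (4 steps, strictly decreasing):
  μ^(1)=1; μ^(2)=1/2; μ^(3)=0; μ^(4)=-1

((0, 0, 1, 0); (0, 0, 1, 1); (0, 3, 0, 0); (2, 0, 0, 0))


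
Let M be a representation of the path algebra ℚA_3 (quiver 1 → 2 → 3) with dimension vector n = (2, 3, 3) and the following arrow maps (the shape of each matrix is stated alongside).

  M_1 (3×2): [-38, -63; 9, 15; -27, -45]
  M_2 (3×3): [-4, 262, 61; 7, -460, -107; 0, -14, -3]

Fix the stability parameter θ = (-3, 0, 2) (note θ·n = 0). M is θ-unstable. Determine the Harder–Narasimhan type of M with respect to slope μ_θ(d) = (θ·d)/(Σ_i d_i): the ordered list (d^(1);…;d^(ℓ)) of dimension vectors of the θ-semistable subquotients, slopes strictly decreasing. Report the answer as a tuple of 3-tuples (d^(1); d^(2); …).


Via rank(M_{q-1}∘⋯∘M_p): M ≅ I[1,3]^2, I[2,3].
μ_θ-semistable layers: μ^(1)=2; μ^(2)=0; μ^(3)=-3

((0, 0, 3); (0, 3, 0); (2, 0, 0))


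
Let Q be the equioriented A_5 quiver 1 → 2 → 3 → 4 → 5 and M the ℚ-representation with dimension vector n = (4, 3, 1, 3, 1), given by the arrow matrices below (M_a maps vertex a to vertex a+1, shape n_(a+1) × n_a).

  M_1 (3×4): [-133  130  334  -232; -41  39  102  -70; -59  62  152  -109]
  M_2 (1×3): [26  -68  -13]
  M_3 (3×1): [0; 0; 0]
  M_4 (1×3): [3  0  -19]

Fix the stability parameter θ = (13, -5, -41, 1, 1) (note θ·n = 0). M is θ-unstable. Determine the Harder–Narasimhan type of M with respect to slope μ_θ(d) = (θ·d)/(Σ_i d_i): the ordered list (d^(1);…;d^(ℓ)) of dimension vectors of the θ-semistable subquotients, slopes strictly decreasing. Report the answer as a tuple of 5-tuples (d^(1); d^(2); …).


Via rank(M_{q-1}∘⋯∘M_p): M ≅ I[1,1], I[1,2]^2, I[1,3], I[4,4]^2, I[4,5].
μ_θ-semistable layers: μ^(1)=13; μ^(2)=4; μ^(3)=1; μ^(4)=-11

((1, 0, 0, 0, 0); (2, 2, 0, 0, 0); (0, 0, 0, 3, 1); (1, 1, 1, 0, 0))


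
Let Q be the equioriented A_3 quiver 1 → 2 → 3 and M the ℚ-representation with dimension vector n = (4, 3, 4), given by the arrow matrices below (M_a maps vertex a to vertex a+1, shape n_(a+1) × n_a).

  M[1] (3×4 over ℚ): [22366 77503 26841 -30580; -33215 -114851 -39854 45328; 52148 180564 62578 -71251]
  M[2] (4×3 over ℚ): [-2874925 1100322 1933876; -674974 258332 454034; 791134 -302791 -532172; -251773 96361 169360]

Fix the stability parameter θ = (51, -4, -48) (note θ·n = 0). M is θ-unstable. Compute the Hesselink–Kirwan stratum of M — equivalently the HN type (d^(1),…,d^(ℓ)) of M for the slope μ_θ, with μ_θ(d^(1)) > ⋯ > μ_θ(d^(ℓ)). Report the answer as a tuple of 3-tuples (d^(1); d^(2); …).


Barcode: M ≅ I[1,1], I[1,3]^3, I[3,3]. HN layers by μ_θ (3 steps, strictly decreasing):
  μ^(1)=51; μ^(2)=-1/3; μ^(3)=-48

((1, 0, 0); (3, 3, 3); (0, 0, 1))


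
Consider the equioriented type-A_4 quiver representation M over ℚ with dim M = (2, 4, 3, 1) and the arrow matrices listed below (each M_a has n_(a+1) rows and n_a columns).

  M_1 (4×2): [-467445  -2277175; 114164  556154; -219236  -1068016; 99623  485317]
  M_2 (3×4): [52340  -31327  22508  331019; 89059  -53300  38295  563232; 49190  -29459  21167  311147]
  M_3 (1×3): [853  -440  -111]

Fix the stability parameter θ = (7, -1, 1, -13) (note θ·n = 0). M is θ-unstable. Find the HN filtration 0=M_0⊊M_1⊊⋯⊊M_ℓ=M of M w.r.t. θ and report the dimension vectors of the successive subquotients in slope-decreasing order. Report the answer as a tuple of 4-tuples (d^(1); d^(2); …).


Barcode: M ≅ I[1,3]^2, I[2,2], I[2,4]. HN layers by μ_θ (3 steps, strictly decreasing):
  μ^(1)=7/3; μ^(2)=-1; μ^(3)=-13/3

((2, 2, 2, 0); (0, 1, 0, 0); (0, 1, 1, 1))


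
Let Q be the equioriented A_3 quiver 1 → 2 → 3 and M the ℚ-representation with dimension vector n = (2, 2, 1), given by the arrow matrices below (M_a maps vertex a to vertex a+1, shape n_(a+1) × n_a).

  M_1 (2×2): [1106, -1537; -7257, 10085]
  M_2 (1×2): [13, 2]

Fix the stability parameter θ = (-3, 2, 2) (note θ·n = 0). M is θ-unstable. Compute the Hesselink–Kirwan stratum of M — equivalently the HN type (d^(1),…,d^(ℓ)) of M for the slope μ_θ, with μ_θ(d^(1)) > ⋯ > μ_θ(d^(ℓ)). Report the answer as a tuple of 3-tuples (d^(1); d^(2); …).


Interval decomposition of M: I[1,2], I[1,3].
HN type (ℓ=2): μ^(1)=2; μ^(2)=-3

((0, 2, 1); (2, 0, 0))


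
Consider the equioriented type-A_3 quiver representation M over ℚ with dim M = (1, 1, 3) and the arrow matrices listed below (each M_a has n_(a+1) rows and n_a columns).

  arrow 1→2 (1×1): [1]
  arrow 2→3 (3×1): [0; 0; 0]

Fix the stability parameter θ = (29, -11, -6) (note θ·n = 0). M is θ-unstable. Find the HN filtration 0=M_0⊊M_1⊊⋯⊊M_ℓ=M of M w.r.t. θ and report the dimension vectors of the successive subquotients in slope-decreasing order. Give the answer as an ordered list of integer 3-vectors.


Interval decomposition of M: I[1,2], I[3,3]^3.
HN type (ℓ=2): μ^(1)=9; μ^(2)=-6

((1, 1, 0); (0, 0, 3))


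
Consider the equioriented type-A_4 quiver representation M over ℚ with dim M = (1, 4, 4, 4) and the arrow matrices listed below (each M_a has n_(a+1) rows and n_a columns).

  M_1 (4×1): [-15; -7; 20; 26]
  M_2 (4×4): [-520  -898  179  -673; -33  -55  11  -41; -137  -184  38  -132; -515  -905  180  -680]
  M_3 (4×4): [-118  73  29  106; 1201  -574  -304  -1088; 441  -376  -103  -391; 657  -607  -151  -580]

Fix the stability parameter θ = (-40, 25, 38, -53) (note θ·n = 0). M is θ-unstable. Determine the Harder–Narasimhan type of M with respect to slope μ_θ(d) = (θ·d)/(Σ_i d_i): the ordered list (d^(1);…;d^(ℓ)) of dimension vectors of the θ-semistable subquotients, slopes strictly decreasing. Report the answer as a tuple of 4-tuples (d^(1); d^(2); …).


Interval decomposition of M: I[1,4], I[2,2], I[2,3], I[2,4], I[3,4], I[4,4].
HN type (ℓ=6): μ^(1)=38; μ^(2)=25; μ^(3)=10/3; μ^(4)=-15/2; μ^(5)=-40; μ^(6)=-53

((0, 0, 1, 0); (0, 2, 0, 0); (0, 2, 2, 2); (0, 0, 1, 1); (1, 0, 0, 0); (0, 0, 0, 1))
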